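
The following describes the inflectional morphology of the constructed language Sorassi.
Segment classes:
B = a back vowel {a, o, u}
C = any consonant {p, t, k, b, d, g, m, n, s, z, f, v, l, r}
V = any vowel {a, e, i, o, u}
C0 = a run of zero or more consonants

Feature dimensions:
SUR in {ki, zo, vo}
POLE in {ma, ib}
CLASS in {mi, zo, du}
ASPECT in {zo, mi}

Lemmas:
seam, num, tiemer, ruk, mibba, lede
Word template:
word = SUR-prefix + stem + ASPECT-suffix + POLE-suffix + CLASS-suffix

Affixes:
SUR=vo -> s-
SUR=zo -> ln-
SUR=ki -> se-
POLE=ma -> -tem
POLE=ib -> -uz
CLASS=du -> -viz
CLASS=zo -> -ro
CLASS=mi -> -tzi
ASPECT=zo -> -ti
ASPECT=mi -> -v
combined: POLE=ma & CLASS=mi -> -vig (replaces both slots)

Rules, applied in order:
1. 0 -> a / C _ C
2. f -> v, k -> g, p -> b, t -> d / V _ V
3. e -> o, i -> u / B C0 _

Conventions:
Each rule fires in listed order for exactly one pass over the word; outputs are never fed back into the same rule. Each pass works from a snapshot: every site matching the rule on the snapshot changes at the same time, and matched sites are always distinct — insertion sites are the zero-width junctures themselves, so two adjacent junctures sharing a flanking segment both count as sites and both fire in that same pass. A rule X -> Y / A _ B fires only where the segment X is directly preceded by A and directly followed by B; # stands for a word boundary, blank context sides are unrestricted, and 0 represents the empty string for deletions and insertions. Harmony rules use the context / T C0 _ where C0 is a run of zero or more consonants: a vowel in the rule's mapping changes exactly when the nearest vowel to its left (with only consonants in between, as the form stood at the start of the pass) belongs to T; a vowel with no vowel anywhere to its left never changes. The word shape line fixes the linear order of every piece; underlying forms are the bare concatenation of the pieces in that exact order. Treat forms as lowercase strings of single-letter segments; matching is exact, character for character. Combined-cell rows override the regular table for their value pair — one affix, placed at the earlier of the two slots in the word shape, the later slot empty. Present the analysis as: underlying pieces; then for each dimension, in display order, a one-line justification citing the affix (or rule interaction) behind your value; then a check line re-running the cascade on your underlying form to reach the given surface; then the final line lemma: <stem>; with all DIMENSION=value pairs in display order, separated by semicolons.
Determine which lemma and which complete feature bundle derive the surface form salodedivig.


underlying: s-lede-ti-vig
SUR=vo - signalled by the affix s-
POLE=ma - signalled by the combined affix row
CLASS=mi - signalled by the combined affix row
ASPECT=zo - signalled by the affix -ti
check: sledetivig -> saledetivig -> salededivig -> salodedivig
lemma: lede; SUR=vo; POLE=ma; CLASS=mi; ASPECT=zo


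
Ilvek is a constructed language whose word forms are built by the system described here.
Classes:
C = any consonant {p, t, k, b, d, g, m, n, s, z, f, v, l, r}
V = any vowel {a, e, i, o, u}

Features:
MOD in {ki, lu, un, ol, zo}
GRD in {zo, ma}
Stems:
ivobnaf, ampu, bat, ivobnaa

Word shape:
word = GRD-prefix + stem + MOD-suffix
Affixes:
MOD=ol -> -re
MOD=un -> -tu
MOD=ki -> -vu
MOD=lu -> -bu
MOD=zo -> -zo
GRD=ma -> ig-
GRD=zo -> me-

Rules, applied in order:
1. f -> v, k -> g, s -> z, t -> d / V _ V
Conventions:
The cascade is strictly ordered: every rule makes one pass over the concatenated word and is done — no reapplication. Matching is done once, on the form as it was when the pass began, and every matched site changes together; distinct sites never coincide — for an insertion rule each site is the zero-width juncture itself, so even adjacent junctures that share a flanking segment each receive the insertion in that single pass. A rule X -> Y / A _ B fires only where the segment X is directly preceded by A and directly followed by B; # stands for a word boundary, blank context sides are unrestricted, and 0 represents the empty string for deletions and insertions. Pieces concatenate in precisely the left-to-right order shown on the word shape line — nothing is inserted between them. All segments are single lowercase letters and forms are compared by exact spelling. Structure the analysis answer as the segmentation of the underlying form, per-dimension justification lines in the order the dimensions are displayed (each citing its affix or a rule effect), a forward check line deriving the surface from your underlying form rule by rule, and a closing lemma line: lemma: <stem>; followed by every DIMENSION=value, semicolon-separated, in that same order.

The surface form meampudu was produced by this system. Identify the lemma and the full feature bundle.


underlying: me-ampu-tu
MOD=un - signalled by the affix -tu
GRD=zo - signalled by the affix me-
check: meamputu -> meampudu
lemma: ampu; MOD=un; GRD=zo


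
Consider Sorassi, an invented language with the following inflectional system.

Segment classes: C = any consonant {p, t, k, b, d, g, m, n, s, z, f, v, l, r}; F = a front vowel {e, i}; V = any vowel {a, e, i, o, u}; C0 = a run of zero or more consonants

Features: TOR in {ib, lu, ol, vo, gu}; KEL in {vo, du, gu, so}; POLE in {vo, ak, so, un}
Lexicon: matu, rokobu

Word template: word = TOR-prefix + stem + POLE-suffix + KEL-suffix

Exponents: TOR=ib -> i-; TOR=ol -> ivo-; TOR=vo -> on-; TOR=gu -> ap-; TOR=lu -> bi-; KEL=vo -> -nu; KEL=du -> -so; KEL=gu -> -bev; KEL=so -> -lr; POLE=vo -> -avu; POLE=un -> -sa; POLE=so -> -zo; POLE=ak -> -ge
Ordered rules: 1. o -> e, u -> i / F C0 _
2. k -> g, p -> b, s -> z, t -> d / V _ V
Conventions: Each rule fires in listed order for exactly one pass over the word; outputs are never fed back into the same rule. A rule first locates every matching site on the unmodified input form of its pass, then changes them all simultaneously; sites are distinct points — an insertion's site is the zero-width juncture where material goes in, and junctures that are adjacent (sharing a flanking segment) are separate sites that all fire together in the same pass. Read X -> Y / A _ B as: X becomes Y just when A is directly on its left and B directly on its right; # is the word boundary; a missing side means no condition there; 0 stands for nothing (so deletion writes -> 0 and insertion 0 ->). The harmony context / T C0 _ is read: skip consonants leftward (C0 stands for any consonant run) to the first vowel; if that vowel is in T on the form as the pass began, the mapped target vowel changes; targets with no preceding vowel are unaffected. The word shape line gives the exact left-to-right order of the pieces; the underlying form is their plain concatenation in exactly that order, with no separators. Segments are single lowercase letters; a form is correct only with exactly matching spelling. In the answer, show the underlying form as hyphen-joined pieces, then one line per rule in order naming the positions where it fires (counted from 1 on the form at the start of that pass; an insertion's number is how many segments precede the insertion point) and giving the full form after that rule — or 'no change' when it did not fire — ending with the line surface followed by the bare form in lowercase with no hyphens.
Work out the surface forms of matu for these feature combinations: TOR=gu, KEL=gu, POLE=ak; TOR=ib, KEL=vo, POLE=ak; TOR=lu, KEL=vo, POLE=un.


cell TOR=gu, KEL=gu, POLE=ak:
underlying: ap-matu-ge-bev
1. o -> e, u -> i / F C0 _: no change
2. k -> g, p -> b, s -> z, t -> d / V _ V: fires at position(s) 5: apmadugebev
surface: apmadugebev

cell TOR=ib, KEL=vo, POLE=ak:
underlying: i-matu-ge-nu
1. o -> e, u -> i / F C0 _: fires at position(s) 9: imatugeni
2. k -> g, p -> b, s -> z, t -> d / V _ V: fires at position(s) 4: imadugeni
surface: imadugeni

cell TOR=lu, KEL=vo, POLE=un:
underlying: bi-matu-sa-nu
1. o -> e, u -> i / F C0 _: no change
2. k -> g, p -> b, s -> z, t -> d / V _ V: fires at position(s) 5, 7: bimaduzanu
surface: bimaduzanu


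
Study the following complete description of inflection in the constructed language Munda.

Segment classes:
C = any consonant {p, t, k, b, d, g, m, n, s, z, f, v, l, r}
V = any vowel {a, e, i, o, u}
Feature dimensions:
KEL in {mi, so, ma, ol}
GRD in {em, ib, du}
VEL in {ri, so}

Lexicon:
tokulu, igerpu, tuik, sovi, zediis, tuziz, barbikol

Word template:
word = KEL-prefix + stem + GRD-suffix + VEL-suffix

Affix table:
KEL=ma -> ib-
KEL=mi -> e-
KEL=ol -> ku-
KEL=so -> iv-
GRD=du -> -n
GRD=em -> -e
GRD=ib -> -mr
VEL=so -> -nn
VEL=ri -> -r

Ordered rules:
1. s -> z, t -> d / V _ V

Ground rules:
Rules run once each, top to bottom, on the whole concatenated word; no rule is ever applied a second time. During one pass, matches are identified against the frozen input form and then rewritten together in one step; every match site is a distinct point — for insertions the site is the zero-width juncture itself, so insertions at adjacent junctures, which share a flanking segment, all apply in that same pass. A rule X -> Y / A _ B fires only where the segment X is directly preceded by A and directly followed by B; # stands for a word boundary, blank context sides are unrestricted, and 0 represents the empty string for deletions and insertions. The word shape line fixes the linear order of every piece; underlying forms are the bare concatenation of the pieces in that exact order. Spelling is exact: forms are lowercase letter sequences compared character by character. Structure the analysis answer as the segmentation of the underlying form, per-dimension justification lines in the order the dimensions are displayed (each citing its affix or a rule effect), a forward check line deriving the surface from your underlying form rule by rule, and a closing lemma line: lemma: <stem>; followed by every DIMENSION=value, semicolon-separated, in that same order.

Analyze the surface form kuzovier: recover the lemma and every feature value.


underlying: ku-sovi-e-r
KEL=ol - signalled by the affix ku-
GRD=em - signalled by the affix -e
VEL=ri - signalled by the affix -r
check: kusovier -> kuzovier
lemma: sovi; KEL=ol; GRD=em; VEL=ri


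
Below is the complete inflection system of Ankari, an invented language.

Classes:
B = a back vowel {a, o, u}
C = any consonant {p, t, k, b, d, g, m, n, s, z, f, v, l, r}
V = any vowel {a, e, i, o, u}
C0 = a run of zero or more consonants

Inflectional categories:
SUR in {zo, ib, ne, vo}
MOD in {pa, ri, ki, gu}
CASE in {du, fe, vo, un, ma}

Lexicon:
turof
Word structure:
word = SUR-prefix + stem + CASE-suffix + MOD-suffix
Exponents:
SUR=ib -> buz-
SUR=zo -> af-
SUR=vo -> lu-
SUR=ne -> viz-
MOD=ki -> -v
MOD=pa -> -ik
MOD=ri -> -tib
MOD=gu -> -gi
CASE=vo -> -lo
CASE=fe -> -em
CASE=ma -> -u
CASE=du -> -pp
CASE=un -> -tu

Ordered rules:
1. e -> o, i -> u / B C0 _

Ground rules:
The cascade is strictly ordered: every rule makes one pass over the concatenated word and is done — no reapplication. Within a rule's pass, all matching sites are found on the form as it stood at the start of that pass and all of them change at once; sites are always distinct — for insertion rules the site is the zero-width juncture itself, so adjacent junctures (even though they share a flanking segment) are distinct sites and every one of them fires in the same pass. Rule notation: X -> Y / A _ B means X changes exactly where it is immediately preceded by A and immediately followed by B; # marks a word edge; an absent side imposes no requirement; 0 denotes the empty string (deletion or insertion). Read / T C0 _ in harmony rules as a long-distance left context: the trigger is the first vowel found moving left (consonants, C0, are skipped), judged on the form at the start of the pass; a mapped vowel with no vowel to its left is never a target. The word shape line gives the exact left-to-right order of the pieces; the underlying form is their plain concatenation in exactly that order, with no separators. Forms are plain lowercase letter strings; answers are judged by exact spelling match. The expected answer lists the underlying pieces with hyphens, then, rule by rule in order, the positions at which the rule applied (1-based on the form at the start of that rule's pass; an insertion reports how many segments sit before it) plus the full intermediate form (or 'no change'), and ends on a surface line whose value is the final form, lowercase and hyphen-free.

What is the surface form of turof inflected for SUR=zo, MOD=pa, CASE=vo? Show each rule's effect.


underlying: af-turof-lo-ik
1. e -> o, i -> u / B C0 _: fires at position(s) 10: afturoflouk
surface: afturoflouk


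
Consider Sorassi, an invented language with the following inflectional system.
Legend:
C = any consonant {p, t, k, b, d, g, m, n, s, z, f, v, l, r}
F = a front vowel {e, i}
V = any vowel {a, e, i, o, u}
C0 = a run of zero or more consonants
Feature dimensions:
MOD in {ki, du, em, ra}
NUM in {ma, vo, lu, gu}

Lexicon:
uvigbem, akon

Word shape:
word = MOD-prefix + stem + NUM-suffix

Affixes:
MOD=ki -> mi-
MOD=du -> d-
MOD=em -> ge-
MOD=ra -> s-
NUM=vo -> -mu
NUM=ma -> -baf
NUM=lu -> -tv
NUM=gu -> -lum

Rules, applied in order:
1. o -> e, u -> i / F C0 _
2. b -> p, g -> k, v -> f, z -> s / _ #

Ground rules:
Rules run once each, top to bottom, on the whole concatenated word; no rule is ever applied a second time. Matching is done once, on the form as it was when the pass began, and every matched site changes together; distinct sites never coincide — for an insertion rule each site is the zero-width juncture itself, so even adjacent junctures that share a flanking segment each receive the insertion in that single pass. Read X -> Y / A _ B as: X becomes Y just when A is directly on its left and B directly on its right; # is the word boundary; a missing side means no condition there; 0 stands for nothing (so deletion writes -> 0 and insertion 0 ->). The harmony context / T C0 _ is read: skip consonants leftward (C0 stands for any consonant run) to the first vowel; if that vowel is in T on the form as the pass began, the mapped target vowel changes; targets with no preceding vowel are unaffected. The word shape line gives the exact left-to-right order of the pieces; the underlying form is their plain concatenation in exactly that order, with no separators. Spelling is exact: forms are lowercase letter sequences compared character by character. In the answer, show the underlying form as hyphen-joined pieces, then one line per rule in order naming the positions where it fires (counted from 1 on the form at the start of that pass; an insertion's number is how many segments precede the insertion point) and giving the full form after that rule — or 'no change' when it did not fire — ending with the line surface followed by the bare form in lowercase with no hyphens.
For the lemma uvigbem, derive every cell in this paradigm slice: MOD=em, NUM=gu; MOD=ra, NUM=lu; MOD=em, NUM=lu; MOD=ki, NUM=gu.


cell MOD=em, NUM=gu:
underlying: ge-uvigbem-lum
1. o -> e, u -> i / F C0 _: fires at position(s) 3, 11: geivigbemlim
2. b -> p, g -> k, v -> f, z -> s / _ #: no change
surface: geivigbemlim

cell MOD=ra, NUM=lu:
underlying: s-uvigbem-tv
1. o -> e, u -> i / F C0 _: no change
2. b -> p, g -> k, v -> f, z -> s / _ #: fires at position(s) 10: suvigbemtf
surface: suvigbemtf

cell MOD=em, NUM=lu:
underlying: ge-uvigbem-tv
1. o -> e, u -> i / F C0 _: fires at position(s) 3: geivigbemtv
2. b -> p, g -> k, v -> f, z -> s / _ #: fires at position(s) 11: geivigbemtf
surface: geivigbemtf

cell MOD=ki, NUM=gu:
underlying: mi-uvigbem-lum
1. o -> e, u -> i / F C0 _: fires at position(s) 3, 11: miivigbemlim
2. b -> p, g -> k, v -> f, z -> s / _ #: no change
surface: miivigbemlim


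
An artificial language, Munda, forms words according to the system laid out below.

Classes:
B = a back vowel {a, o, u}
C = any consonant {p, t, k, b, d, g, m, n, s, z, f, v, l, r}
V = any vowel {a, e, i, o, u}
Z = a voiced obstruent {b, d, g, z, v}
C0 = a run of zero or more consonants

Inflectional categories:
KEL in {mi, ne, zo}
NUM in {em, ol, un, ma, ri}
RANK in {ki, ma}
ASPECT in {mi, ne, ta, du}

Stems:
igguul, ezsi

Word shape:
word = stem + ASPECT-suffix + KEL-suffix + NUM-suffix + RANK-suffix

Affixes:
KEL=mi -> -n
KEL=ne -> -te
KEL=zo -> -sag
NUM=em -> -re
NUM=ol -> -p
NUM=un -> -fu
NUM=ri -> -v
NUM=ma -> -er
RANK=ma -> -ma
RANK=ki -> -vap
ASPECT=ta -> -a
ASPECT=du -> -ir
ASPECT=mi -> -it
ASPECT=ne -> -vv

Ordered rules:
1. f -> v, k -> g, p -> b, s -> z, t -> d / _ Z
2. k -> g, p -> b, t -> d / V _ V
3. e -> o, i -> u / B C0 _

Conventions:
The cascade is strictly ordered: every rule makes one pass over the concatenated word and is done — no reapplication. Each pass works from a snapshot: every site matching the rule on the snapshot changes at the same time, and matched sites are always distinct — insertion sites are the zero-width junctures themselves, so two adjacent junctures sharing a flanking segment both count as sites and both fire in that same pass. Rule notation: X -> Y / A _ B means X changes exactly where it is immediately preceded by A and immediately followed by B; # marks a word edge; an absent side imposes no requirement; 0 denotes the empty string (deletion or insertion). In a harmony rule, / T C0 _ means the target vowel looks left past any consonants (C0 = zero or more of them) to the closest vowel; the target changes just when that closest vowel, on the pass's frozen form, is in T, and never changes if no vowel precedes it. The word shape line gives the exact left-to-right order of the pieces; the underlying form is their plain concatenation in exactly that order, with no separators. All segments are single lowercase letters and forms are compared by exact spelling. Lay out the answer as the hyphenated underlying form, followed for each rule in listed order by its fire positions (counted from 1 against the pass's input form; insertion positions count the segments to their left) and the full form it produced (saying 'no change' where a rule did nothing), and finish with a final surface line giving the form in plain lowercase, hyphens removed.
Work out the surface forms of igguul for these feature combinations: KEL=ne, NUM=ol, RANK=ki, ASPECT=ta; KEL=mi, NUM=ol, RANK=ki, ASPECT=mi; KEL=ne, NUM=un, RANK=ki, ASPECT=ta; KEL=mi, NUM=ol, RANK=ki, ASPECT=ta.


cell KEL=ne, NUM=ol, RANK=ki, ASPECT=ta:
underlying: igguul-a-te-p-vap
1. f -> v, k -> g, p -> b, s -> z, t -> d / _ Z: fires at position(s) 10: igguulatebvap
2. k -> g, p -> b, t -> d / V _ V: fires at position(s) 8: igguuladebvap
3. e -> o, i -> u / B C0 _: fires at position(s) 9: igguuladobvap
surface: igguuladobvap

cell KEL=mi, NUM=ol, RANK=ki, ASPECT=mi:
underlying: igguul-it-n-p-vap
1. f -> v, k -> g, p -> b, s -> z, t -> d / _ Z: fires at position(s) 10: igguulitnbvap
2. k -> g, p -> b, t -> d / V _ V: no change
3. e -> o, i -> u / B C0 _: fires at position(s) 7: igguulutnbvap
surface: igguulutnbvap

cell KEL=ne, NUM=un, RANK=ki, ASPECT=ta:
underlying: igguul-a-te-fu-vap
1. f -> v, k -> g, p -> b, s -> z, t -> d / _ Z: no change
2. k -> g, p -> b, t -> d / V _ V: fires at position(s) 8: igguuladefuvap
3. e -> o, i -> u / B C0 _: fires at position(s) 9: igguuladofuvap
surface: igguuladofuvap

cell KEL=mi, NUM=ol, RANK=ki, ASPECT=ta:
underlying: igguul-a-n-p-vap
1. f -> v, k -> g, p -> b, s -> z, t -> d / _ Z: fires at position(s) 9: igguulanbvap
2. k -> g, p -> b, t -> d / V _ V: no change
3. e -> o, i -> u / B C0 _: no change
surface: igguulanbvap


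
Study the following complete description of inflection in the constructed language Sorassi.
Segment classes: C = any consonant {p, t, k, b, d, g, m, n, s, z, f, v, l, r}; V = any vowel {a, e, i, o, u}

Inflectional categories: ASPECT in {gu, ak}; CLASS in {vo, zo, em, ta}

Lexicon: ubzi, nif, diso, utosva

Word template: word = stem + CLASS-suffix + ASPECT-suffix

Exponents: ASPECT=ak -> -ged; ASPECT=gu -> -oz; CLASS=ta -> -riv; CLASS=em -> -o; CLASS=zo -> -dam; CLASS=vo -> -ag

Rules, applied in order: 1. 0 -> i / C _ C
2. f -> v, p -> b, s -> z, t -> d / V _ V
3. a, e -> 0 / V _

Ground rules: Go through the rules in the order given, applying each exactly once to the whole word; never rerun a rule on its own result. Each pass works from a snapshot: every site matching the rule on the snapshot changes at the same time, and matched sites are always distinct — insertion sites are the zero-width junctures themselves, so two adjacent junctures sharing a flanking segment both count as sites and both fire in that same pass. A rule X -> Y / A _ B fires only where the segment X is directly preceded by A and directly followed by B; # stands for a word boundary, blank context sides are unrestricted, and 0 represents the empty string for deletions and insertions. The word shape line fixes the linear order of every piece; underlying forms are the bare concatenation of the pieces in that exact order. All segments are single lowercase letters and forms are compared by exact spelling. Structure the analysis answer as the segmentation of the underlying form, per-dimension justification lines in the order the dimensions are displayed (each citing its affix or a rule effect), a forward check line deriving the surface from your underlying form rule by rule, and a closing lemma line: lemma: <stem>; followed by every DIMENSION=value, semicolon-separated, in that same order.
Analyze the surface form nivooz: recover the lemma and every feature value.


underlying: nif-o-oz
ASPECT=gu - signalled by the affix -oz
CLASS=em - signalled by the affix -o
check: nifooz -> nifooz -> nivooz -> nivooz
lemma: nif; ASPECT=gu; CLASS=em


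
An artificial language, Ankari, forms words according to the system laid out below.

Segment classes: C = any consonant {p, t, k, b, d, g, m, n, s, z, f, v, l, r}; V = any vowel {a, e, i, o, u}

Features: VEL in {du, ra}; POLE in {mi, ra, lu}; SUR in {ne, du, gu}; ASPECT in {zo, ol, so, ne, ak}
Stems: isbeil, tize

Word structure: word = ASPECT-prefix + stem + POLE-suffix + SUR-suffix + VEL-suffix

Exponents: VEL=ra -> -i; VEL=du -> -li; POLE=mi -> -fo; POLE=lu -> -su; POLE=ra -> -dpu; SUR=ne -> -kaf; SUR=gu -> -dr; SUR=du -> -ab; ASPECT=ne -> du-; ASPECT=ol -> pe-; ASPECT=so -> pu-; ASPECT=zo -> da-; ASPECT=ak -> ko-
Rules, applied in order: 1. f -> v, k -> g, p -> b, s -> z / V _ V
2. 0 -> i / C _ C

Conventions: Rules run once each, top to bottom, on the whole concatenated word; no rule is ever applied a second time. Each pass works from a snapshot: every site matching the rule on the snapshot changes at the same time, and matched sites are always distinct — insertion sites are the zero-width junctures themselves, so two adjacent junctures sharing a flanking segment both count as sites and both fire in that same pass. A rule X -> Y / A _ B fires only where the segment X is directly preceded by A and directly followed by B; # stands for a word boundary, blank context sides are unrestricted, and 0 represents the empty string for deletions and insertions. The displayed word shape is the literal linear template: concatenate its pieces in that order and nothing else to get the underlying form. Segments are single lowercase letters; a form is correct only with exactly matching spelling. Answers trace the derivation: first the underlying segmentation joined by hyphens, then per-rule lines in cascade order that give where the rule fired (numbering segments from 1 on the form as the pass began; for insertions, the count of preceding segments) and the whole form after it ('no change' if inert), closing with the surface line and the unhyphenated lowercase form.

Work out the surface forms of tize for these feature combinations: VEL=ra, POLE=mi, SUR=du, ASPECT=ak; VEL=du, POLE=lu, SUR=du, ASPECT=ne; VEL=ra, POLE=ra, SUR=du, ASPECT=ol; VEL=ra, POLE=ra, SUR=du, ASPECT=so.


cell VEL=ra, POLE=mi, SUR=du, ASPECT=ak:
underlying: ko-tize-fo-ab-i
1. f -> v, k -> g, p -> b, s -> z / V _ V: fires at position(s) 7: kotizevoabi
2. 0 -> i / C _ C: no change
surface: kotizevoabi

cell VEL=du, POLE=lu, SUR=du, ASPECT=ne:
underlying: du-tize-su-ab-li
1. f -> v, k -> g, p -> b, s -> z / V _ V: fires at position(s) 7: dutizezuabli
2. 0 -> i / C _ C: inserts after position(s) 10: dutizezuabili
surface: dutizezuabili

cell VEL=ra, POLE=ra, SUR=du, ASPECT=ol:
underlying: pe-tize-dpu-ab-i
1. f -> v, k -> g, p -> b, s -> z / V _ V: no change
2. 0 -> i / C _ C: inserts after position(s) 7: petizedipuabi
surface: petizedipuabi

cell VEL=ra, POLE=ra, SUR=du, ASPECT=so:
underlying: pu-tize-dpu-ab-i
1. f -> v, k -> g, p -> b, s -> z / V _ V: no change
2. 0 -> i / C _ C: inserts after position(s) 7: putizedipuabi
surface: putizedipuabi


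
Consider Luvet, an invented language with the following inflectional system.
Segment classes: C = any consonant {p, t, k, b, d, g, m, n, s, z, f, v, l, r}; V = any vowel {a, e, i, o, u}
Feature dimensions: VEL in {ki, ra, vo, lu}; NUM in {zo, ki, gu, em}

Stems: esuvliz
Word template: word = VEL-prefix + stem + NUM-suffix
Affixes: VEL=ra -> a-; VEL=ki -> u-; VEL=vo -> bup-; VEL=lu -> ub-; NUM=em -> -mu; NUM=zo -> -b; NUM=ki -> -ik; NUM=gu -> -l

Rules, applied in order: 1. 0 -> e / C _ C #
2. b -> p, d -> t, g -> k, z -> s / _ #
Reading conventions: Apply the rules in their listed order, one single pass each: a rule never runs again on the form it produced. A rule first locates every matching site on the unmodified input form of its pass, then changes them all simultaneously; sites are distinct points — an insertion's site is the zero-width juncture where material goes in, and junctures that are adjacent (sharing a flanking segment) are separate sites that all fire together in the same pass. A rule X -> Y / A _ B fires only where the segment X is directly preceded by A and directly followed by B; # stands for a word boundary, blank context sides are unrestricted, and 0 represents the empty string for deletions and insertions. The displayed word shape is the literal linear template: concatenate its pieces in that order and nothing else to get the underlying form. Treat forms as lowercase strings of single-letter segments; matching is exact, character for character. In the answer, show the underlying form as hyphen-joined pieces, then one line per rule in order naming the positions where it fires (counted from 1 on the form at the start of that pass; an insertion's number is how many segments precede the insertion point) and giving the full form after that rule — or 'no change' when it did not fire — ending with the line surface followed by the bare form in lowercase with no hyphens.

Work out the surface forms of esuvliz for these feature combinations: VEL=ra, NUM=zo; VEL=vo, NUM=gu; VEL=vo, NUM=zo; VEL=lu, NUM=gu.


cell VEL=ra, NUM=zo:
underlying: a-esuvliz-b
1. 0 -> e / C _ C #: inserts after position(s) 8: aesuvlizeb
2. b -> p, d -> t, g -> k, z -> s / _ #: fires at position(s) 10: aesuvlizep
surface: aesuvlizep

cell VEL=vo, NUM=gu:
underlying: bup-esuvliz-l
1. 0 -> e / C _ C #: inserts after position(s) 10: bupesuvlizel
2. b -> p, d -> t, g -> k, z -> s / _ #: no change
surface: bupesuvlizel

cell VEL=vo, NUM=zo:
underlying: bup-esuvliz-b
1. 0 -> e / C _ C #: inserts after position(s) 10: bupesuvlizeb
2. b -> p, d -> t, g -> k, z -> s / _ #: fires at position(s) 12: bupesuvlizep
surface: bupesuvlizep

cell VEL=lu, NUM=gu:
underlying: ub-esuvliz-l
1. 0 -> e / C _ C #: inserts after position(s) 9: ubesuvlizel
2. b -> p, d -> t, g -> k, z -> s / _ #: no change
surface: ubesuvlizel


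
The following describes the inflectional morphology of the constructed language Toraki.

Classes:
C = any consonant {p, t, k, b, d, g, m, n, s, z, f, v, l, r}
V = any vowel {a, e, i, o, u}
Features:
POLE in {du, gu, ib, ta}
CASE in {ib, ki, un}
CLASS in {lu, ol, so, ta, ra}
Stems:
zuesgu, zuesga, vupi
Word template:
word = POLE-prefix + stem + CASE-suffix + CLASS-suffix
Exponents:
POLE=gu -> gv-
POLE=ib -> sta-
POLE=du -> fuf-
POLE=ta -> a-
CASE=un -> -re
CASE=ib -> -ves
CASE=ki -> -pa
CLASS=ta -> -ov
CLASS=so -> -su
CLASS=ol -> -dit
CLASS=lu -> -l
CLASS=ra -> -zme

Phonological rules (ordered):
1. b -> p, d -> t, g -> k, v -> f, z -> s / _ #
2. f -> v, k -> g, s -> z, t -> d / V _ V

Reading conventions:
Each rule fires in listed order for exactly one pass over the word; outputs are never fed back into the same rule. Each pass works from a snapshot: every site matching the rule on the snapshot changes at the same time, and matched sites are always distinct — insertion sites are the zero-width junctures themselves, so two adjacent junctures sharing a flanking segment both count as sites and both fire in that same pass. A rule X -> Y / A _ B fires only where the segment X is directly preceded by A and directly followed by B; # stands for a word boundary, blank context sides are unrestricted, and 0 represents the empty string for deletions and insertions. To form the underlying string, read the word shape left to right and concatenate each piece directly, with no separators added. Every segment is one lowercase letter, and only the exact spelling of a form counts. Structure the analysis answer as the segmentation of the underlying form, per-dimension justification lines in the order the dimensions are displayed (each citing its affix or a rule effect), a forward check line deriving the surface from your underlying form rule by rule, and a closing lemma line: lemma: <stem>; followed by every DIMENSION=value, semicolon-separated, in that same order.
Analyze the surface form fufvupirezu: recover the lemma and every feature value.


underlying: fuf-vupi-re-su
POLE=du - signalled by the affix fuf-
CASE=un - signalled by the affix -re
CLASS=so - signalled by the affix -su
check: fufvupiresu -> fufvupiresu -> fufvupirezu
lemma: vupi; POLE=du; CASE=un; CLASS=so


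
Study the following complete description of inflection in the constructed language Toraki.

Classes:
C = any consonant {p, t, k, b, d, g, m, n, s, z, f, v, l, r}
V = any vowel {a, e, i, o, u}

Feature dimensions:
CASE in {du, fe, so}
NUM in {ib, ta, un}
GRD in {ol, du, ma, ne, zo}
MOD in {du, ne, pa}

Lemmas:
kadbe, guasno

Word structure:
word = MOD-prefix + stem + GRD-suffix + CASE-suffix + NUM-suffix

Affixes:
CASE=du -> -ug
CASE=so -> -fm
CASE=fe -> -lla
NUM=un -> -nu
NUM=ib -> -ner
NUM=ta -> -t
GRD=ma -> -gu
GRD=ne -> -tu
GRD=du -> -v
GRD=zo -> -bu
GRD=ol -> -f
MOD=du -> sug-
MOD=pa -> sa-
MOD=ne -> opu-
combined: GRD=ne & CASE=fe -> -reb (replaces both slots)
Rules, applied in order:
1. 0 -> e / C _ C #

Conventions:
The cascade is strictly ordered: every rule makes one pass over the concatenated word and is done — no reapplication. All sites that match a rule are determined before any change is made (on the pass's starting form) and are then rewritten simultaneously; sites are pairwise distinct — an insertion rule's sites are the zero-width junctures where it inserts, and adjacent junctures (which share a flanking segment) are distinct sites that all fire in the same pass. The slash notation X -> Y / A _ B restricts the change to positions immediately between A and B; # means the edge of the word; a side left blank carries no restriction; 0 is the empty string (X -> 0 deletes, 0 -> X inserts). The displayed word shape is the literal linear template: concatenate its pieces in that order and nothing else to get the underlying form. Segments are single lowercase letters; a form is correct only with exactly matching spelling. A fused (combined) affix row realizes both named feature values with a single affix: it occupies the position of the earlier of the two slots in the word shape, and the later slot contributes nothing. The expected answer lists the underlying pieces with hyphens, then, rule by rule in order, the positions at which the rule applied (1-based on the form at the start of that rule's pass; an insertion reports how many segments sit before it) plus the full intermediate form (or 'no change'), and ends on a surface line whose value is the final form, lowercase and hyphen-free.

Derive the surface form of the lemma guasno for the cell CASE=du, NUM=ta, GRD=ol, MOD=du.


underlying: sug-guasno-f-ug-t
1. 0 -> e / C _ C #: inserts after position(s) 12: sugguasnofuget
surface: sugguasnofuget


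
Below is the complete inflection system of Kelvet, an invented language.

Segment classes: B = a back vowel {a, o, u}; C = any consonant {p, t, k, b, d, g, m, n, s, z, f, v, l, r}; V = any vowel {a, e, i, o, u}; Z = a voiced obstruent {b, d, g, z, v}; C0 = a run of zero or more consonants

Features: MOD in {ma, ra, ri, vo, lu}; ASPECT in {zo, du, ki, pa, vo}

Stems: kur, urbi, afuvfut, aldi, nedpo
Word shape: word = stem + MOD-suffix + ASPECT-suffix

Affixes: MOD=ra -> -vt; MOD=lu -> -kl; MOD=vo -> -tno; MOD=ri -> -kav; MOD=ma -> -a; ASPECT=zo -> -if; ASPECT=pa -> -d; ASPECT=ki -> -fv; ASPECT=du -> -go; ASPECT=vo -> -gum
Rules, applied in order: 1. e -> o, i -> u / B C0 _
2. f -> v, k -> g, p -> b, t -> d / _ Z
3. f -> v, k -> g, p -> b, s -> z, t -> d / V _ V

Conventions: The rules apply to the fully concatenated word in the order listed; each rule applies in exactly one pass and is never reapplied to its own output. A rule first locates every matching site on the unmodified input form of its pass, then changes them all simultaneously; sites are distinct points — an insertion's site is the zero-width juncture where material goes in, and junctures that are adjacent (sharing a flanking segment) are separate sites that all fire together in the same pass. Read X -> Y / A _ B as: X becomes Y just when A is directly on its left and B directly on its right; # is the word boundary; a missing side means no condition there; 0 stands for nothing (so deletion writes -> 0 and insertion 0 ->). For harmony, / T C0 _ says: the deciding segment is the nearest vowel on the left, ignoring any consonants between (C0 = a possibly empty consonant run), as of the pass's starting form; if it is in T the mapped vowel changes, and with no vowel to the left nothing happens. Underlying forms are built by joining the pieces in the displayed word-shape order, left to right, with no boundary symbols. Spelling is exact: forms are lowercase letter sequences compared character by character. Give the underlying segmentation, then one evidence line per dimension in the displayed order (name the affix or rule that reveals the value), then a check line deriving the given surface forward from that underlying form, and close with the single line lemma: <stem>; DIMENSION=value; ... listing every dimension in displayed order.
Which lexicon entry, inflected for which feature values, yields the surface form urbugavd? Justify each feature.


underlying: urbi-kav-d
MOD=ri - signalled by the affix -kav
ASPECT=pa - signalled by the affix -d
check: urbikavd -> urbukavd -> urbukavd -> urbugavd
lemma: urbi; MOD=ri; ASPECT=pa


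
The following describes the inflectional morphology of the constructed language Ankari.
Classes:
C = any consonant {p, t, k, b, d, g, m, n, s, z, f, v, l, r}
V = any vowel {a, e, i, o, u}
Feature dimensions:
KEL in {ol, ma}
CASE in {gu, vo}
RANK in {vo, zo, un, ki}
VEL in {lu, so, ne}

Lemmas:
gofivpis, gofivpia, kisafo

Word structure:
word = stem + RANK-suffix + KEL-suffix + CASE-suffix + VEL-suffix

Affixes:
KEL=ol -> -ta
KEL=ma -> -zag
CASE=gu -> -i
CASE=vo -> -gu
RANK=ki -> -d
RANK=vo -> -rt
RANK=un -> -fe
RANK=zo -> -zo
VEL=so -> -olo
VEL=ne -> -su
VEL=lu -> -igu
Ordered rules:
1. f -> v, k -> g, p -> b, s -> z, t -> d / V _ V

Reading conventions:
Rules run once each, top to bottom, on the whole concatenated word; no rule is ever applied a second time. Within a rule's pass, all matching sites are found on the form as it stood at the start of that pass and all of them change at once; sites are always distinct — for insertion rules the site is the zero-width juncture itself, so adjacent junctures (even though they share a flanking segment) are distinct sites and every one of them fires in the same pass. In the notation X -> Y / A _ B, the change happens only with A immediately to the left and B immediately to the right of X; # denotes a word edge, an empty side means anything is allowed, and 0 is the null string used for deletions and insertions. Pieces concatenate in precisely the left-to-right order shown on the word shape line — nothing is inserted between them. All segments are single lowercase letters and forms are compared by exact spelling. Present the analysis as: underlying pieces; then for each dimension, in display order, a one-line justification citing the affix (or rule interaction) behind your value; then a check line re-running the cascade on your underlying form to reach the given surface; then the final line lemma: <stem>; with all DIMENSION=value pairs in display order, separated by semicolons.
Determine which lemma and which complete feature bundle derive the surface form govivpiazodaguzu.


underlying: gofivpia-zo-ta-gu-su
KEL=ol - signalled by the affix -ta
CASE=vo - signalled by the affix -gu
RANK=zo - signalled by the affix -zo
VEL=ne - signalled by the affix -su
check: gofivpiazotagusu -> govivpiazodaguzu
lemma: gofivpia; KEL=ol; CASE=vo; RANK=zo; VEL=ne


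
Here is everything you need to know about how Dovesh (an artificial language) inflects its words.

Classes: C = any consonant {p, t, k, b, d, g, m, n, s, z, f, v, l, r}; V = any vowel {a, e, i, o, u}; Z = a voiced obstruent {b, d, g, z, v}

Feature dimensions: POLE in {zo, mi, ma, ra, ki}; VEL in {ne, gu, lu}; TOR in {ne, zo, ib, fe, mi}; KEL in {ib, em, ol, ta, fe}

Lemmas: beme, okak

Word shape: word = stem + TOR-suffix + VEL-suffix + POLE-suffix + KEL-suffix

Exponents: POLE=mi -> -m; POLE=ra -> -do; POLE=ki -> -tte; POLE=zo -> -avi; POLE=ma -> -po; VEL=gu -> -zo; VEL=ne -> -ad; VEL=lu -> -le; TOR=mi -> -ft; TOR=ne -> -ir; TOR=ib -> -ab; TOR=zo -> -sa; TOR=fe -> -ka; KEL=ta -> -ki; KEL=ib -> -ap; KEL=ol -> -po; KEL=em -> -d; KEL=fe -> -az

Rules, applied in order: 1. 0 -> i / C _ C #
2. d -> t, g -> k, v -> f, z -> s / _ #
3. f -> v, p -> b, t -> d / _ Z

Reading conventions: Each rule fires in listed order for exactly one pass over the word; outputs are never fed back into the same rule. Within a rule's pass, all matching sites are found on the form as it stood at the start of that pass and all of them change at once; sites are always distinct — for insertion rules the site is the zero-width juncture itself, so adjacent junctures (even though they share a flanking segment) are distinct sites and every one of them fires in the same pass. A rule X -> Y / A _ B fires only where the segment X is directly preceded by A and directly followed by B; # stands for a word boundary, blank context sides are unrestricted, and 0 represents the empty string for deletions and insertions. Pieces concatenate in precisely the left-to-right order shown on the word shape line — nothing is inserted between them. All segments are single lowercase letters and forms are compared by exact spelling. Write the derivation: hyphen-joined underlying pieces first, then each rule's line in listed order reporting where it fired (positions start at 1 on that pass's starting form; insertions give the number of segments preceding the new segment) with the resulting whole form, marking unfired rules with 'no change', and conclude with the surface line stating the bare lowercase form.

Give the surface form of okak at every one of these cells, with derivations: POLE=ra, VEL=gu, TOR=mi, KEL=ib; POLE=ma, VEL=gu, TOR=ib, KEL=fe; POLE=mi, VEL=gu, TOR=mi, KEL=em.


cell POLE=ra, VEL=gu, TOR=mi, KEL=ib:
underlying: okak-ft-zo-do-ap
1. 0 -> i / C _ C #: no change
2. d -> t, g -> k, v -> f, z -> s / _ #: no change
3. f -> v, p -> b, t -> d / _ Z: fires at position(s) 6: okakfdzodoap
surface: okakfdzodoap

cell POLE=ma, VEL=gu, TOR=ib, KEL=fe:
underlying: okak-ab-zo-po-az
1. 0 -> i / C _ C #: no change
2. d -> t, g -> k, v -> f, z -> s / _ #: fires at position(s) 12: okakabzopoas
3. f -> v, p -> b, t -> d / _ Z: no change
surface: okakabzopoas

cell POLE=mi, VEL=gu, TOR=mi, KEL=em:
underlying: okak-ft-zo-m-d
1. 0 -> i / C _ C #: inserts after position(s) 9: okakftzomid
2. d -> t, g -> k, v -> f, z -> s / _ #: fires at position(s) 11: okakftzomit
3. f -> v, p -> b, t -> d / _ Z: fires at position(s) 6: okakfdzomit
surface: okakfdzomit


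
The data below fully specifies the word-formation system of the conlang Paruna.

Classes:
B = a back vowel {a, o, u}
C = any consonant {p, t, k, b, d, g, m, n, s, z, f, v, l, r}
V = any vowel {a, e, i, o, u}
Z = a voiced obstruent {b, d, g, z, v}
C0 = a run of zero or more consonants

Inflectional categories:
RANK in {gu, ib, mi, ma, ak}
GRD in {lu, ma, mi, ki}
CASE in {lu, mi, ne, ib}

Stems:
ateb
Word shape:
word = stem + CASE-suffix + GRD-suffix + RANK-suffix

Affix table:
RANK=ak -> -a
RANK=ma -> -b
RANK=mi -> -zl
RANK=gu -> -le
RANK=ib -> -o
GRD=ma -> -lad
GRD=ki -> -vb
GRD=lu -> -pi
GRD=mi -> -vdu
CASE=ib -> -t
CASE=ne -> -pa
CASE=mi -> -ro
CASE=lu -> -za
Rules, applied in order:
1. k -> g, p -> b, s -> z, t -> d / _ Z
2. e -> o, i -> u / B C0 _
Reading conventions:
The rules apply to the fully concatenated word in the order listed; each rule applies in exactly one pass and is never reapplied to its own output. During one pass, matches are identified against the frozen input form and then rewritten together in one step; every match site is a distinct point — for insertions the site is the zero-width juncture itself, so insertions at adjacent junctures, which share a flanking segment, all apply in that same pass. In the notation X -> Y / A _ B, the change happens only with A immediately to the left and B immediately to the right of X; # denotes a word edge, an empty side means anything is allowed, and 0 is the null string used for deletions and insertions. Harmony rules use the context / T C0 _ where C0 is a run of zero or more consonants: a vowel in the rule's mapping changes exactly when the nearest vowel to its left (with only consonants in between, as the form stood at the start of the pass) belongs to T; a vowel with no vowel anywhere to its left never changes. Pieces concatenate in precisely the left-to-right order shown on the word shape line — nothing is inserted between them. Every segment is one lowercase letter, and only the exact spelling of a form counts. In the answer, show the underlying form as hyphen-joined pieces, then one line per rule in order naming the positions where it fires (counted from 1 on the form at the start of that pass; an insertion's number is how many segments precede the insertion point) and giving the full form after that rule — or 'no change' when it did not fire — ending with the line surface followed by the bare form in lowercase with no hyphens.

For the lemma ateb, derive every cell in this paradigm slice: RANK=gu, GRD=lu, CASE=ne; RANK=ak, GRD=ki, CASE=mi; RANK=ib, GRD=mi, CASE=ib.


cell RANK=gu, GRD=lu, CASE=ne:
underlying: ateb-pa-pi-le
1. k -> g, p -> b, s -> z, t -> d / _ Z: no change
2. e -> o, i -> u / B C0 _: fires at position(s) 3, 8: atobpapule
surface: atobpapule

cell RANK=ak, GRD=ki, CASE=mi:
underlying: ateb-ro-vb-a
1. k -> g, p -> b, s -> z, t -> d / _ Z: no change
2. e -> o, i -> u / B C0 _: fires at position(s) 3: atobrovba
surface: atobrovba

cell RANK=ib, GRD=mi, CASE=ib:
underlying: ateb-t-vdu-o
1. k -> g, p -> b, s -> z, t -> d / _ Z: fires at position(s) 5: atebdvduo
2. e -> o, i -> u / B C0 _: fires at position(s) 3: atobdvduo
surface: atobdvduo
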